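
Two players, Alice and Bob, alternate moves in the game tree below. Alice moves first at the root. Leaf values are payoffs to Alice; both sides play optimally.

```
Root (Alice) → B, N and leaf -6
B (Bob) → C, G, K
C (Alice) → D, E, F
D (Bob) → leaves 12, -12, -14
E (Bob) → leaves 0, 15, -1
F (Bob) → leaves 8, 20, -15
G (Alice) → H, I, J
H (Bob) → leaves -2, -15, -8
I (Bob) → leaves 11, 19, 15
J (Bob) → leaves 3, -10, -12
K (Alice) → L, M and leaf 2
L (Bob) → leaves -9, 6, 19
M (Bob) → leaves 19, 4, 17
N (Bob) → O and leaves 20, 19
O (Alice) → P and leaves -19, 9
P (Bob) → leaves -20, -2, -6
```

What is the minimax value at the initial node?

9

D (Bob): min(12, -12, -14) = -14
E (Bob): min(0, 15, -1) = -1
F (Bob): min(8, 20, -15) = -15
C (Alice): max(-14, -1, -15) = -1
H (Bob): min(-2, -15, -8) = -15
I (Bob): min(11, 19, 15) = 11
J (Bob): min(3, -10, -12) = -12
G (Alice): max(-15, 11, -12) = 11
L (Bob): min(-9, 6, 19) = -9
M (Bob): min(19, 4, 17) = 4
K (Alice): max(-9, 4, 2) = 4
B (Bob): min(-1, 11, 4) = -1
P (Bob): min(-20, -2, -6) = -20
O (Alice): max(-20, -19, 9) = 9
N (Bob): min(9, 20, 19) = 9
Root (Alice): max(-1, 9, -6) = 9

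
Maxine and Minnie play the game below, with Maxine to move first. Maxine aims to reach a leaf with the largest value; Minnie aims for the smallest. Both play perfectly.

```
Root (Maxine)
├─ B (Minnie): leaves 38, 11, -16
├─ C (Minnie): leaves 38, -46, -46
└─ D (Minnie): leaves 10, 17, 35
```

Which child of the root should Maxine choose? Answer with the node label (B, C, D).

D

B (Minnie): min(38, 11, -16) = -16
C (Minnie): min(38, -46, -46) = -46
D (Minnie): min(10, 17, 35) = 10
Root (Maxine): max(-16, -46, 10) = 10
Maxine picks the child with the highest value: D (value 10).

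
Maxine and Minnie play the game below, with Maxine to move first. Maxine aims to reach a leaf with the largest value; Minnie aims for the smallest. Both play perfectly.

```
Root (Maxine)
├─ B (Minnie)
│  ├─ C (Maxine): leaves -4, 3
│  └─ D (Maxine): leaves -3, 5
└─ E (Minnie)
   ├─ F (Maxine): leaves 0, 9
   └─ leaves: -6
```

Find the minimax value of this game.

3

C (Maxine): max(-4, 3) = 3
D (Maxine): max(-3, 5) = 5
B (Minnie): min(3, 5) = 3
F (Maxine): max(0, 9) = 9
E (Minnie): min(9, -6) = -6
Root (Maxine): max(3, -6) = 3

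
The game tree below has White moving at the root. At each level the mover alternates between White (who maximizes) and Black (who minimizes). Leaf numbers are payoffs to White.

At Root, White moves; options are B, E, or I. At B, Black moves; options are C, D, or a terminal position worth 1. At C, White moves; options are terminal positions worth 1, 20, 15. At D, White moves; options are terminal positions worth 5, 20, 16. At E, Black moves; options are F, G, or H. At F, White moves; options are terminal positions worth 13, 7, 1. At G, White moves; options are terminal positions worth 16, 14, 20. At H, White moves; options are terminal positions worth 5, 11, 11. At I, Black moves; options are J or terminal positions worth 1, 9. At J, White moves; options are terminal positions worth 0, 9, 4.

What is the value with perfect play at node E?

11

F: max(13, 7, 1) = 13
G: max(16, 14, 20) = 20
H: max(5, 11, 11) = 11
E: min(13, 20, 11) = 11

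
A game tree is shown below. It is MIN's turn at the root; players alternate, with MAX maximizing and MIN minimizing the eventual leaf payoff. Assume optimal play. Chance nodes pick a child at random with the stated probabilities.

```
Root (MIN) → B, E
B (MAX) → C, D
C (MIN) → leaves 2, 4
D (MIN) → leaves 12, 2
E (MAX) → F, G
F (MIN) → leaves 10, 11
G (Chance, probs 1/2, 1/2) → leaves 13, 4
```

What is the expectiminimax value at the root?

2

C (MIN): min(2, 4) = 2
D (MIN): min(12, 2) = 2
B (MAX): max(2, 2) = 2
F (MIN): min(10, 11) = 10
G (Chance): 1/2·13 + 1/2·4 = 8.5
E (MAX): max(10, 8.5) = 10
Root (MIN): min(2, 10) = 2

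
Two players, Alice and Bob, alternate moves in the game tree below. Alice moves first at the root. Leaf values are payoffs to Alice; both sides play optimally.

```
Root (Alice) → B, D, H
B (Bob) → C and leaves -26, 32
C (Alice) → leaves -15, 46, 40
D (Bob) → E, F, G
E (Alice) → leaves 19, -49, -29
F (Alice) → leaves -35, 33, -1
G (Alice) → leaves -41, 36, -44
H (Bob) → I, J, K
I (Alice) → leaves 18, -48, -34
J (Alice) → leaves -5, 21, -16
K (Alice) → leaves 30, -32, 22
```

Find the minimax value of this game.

C (Alice): max(-15, 46, 40) = 46
B (Bob): min(46, -26, 32) = -26
E (Alice): max(19, -49, -29) = 19
F (Alice): max(-35, 33, -1) = 33
G (Alice): max(-41, 36, -44) = 36
D (Bob): min(19, 33, 36) = 19
I (Alice): max(18, -48, -34) = 18
J (Alice): max(-5, 21, -16) = 21
K (Alice): max(30, -32, 22) = 30
H (Bob): min(18, 21, 30) = 18
Root (Alice): max(-26, 19, 18) = 19

19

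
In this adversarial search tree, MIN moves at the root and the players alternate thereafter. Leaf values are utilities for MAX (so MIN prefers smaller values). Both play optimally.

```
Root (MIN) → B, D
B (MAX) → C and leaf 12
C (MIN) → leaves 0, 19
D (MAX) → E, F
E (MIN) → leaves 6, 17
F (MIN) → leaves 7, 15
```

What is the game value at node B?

12

C: min(0, 19) = 0
B: max(0, 12) = 12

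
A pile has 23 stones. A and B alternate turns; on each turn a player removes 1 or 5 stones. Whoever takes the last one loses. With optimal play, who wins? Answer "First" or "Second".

Second

W/L table (W = player to move can force a win):
i:   0  1  2  3  4  5  6  7  8  9 10 11 12 13 14 15 16 17 18 19 20 21 22 23
     W  L  W  L  W  L  W  L  W  L  W  L  W  L  W  L  W  L  W  L  W  L  W  L
Position 23 is L, so the second player wins.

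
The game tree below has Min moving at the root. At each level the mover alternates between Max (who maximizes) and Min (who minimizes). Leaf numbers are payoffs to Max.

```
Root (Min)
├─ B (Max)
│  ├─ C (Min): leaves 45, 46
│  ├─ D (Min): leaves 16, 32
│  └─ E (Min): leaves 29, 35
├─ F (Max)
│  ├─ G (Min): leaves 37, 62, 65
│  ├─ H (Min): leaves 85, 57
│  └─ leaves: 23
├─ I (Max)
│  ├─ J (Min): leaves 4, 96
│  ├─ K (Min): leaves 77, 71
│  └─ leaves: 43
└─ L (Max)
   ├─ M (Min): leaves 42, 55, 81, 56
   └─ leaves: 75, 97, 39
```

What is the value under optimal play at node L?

97

M: min(42, 55, 81, 56) = 42
L: max(42, 75, 97, 39) = 97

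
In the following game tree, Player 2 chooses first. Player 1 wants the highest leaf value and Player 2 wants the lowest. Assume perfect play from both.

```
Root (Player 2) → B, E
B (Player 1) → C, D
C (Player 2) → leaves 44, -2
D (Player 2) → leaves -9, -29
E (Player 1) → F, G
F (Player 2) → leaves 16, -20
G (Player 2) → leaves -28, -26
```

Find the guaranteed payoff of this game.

-20

C (Player 2): min(44, -2) = -2
D (Player 2): min(-9, -29) = -29
B (Player 1): max(-2, -29) = -2
F (Player 2): min(16, -20) = -20
G (Player 2): min(-28, -26) = -28
E (Player 1): max(-20, -28) = -20
Root (Player 2): min(-2, -20) = -20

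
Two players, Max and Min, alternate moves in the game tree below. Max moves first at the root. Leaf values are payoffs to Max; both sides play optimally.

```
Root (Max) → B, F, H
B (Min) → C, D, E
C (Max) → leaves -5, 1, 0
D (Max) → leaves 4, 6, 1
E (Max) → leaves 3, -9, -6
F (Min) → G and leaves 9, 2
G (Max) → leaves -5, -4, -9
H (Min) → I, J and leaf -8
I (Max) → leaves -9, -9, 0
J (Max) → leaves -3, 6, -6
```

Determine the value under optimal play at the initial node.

C (Max): max(-5, 1, 0) = 1
D (Max): max(4, 6, 1) = 6
E (Max): max(3, -9, -6) = 3
B (Min): min(1, 6, 3) = 1
G (Max): max(-5, -4, -9) = -4
F (Min): min(-4, 9, 2) = -4
I (Max): max(-9, -9, 0) = 0
J (Max): max(-3, 6, -6) = 6
H (Min): min(0, 6, -8) = -8
Root (Max): max(1, -4, -8) = 1

1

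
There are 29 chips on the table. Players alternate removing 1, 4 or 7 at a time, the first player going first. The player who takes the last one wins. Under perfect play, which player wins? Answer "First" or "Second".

Second

i:   0  1  2  3  4  5  6  7  8  9 10 11 12 13 14 15 16 17 18 19 20 21 22 23 24 25 26 27 28 29
     L  W  L  W  W  L  W  W  L  W  L  W  W  L  W  W  L  W  L  W  W  L  W  W  L  W  L  W  W  L
Position 29 is L, so the second player wins.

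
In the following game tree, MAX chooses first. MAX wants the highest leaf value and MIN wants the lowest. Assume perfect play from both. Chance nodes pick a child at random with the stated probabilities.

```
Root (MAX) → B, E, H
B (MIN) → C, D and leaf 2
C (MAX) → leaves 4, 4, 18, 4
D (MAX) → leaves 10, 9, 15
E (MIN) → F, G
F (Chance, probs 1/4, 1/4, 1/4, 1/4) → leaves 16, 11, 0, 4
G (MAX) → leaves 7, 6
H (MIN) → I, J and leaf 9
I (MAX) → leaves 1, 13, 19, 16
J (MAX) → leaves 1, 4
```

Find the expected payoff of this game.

7

C (MAX): max(4, 4, 18, 4) = 18
D (MAX): max(10, 9, 15) = 15
B (MIN): min(18, 15, 2) = 2
F (Chance): 1/4·16 + 1/4·11 + 1/4·0 + 1/4·4 = 7.75
G (MAX): max(7, 6) = 7
E (MIN): min(7.75, 7) = 7
I (MAX): max(1, 13, 19, 16) = 19
J (MAX): max(1, 4) = 4
H (MIN): min(19, 4, 9) = 4
Root (MAX): max(2, 7, 4) = 7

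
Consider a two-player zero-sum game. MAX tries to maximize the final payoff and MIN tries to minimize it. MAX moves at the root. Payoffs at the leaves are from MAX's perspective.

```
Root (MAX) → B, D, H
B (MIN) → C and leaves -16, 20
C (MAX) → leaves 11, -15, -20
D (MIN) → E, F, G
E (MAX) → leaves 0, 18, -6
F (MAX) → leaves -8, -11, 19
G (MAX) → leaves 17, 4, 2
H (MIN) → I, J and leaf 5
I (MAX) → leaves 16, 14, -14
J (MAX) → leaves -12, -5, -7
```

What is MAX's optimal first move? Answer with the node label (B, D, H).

C (MAX): max(11, -15, -20) = 11
B (MIN): min(11, -16, 20) = -16
E (MAX): max(0, 18, -6) = 18
F (MAX): max(-8, -11, 19) = 19
G (MAX): max(17, 4, 2) = 17
D (MIN): min(18, 19, 17) = 17
I (MAX): max(16, 14, -14) = 16
J (MAX): max(-12, -5, -7) = -5
H (MIN): min(16, -5, 5) = -5
Root (MAX): max(-16, 17, -5) = 17
MAX picks the child with the highest value: D (value 17).

D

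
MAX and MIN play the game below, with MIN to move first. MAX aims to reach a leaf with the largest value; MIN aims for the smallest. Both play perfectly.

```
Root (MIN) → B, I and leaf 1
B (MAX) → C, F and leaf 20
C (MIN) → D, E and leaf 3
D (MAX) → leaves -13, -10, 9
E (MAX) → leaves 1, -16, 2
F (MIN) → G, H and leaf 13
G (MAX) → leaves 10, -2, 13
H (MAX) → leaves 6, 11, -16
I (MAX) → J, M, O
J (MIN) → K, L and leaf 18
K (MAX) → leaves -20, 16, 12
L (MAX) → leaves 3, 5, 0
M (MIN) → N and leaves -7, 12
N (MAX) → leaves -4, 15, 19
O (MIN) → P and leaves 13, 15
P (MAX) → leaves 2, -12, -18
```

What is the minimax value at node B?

20

D: max(-13, -10, 9) = 9
E: max(1, -16, 2) = 2
C: min(9, 2, 3) = 2
G: max(10, -2, 13) = 13
H: max(6, 11, -16) = 11
F: min(13, 11, 13) = 11
B: max(2, 11, 20) = 20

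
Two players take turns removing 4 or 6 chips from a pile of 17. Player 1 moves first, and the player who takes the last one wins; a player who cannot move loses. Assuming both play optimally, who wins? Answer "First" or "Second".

First

W/L table (W = player to move can force a win):
i:   0  1  2  3  4  5  6  7  8  9 10 11 12 13 14 15 16 17
     L  L  L  L  W  W  W  W  W  W  L  L  L  L  W  W  W  W
Position 17 is W, so the first player wins.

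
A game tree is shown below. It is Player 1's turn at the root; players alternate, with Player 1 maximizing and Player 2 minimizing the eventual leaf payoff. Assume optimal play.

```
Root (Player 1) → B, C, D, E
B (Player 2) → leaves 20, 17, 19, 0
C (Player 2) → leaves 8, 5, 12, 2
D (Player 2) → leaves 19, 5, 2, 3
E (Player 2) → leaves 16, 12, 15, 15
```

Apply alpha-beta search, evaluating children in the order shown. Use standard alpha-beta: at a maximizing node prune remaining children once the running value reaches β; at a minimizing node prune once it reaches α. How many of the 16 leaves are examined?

15

B [α=-∞,β=+∞]: v=0
C [α=0,β=+∞]: v=2
D [α=2,β=+∞]: v=2 after child 3 ≤ α → α-cutoff, skip 1
E [α=2,β=+∞]: v=12
Root [α=-∞,β=+∞]: v=12
Leaves evaluated: 15 of 16.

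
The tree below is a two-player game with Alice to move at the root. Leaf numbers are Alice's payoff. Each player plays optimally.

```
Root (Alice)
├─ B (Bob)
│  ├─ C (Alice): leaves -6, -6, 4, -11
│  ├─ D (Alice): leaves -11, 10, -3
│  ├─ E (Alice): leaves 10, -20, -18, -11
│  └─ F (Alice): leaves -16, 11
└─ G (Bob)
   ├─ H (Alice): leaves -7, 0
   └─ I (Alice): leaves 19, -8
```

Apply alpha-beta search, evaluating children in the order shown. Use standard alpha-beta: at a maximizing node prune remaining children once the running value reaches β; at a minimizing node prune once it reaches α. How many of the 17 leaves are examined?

11

C [α=-∞,β=+∞]: v=4
D [α=-∞,β=4]: v=10 after child 2 ≥ β → β-cutoff, skip 1
E [α=-∞,β=4]: v=10 after child 1 ≥ β → β-cutoff, skip 3
F [α=-∞,β=4]: v=11
B [α=-∞,β=+∞]: v=4
H [α=4,β=+∞]: v=0
G [α=4,β=+∞]: v=0 after child 1 ≤ α → α-cutoff, skip 1
Root [α=-∞,β=+∞]: v=4
Leaves evaluated: 11 of 17.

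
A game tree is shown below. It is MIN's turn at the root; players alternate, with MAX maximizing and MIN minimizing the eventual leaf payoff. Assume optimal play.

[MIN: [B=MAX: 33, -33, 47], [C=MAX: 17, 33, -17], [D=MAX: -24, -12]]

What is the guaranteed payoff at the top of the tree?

-12

B (MAX): max(33, -33, 47) = 47
C (MAX): max(17, 33, -17) = 33
D (MAX): max(-24, -12) = -12
Root (MIN): min(47, 33, -12) = -12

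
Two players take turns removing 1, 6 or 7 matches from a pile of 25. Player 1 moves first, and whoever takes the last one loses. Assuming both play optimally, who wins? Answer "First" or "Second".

W/L table (W = player to move can force a win):
i:   0  1  2  3  4  5  6  7  8  9 10 11 12 13 14 15 16 17 18 19 20 21 22 23 24 25
     W  L  W  L  W  L  W  W  W  W  W  W  W  L  W  L  W  L  W  W  W  W  W  W  W  L
Position 25 is L, so the second player wins.

Second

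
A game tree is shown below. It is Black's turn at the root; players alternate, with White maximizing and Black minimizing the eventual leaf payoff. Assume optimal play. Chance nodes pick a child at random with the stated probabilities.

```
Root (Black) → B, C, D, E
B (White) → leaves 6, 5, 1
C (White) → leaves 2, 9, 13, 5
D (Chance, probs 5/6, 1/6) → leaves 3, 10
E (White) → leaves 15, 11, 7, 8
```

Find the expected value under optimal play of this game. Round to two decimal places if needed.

B (White): max(6, 5, 1) = 6
C (White): max(2, 9, 13, 5) = 13
D (Chance): 5/6·3 + 1/6·10 = 4.17
E (White): max(15, 11, 7, 8) = 15
Root (Black): min(6, 13, 4.17, 15) = 4.17

4.17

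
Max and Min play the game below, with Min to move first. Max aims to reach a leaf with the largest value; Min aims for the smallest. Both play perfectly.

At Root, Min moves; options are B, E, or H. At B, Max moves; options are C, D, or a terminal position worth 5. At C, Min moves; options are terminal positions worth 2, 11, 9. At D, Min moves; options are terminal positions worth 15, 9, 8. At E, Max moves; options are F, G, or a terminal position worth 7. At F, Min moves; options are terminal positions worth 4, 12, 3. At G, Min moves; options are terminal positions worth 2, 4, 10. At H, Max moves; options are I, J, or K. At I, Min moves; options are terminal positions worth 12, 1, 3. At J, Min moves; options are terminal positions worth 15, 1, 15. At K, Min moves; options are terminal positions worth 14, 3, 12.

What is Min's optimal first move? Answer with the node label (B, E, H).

H

C (Min): min(2, 11, 9) = 2
D (Min): min(15, 9, 8) = 8
B (Max): max(2, 8, 5) = 8
F (Min): min(4, 12, 3) = 3
G (Min): min(2, 4, 10) = 2
E (Max): max(3, 2, 7) = 7
I (Min): min(12, 1, 3) = 1
J (Min): min(15, 1, 15) = 1
K (Min): min(14, 3, 12) = 3
H (Max): max(1, 1, 3) = 3
Root (Min): min(8, 7, 3) = 3
Min picks the child with the lowest value: H (value 3).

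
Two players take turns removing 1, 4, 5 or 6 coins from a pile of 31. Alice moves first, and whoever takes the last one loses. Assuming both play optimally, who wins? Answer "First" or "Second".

First

W/L table (W = player to move can force a win):
i:   0  1  2  3  4  5  6  7  8  9 10 11 12 13 14 15 16 17 18 19 20 21 22 23 24 25 26 27 28 29 30 31
     W  L  W  L  W  W  W  W  W  W  L  W  L  W  W  W  W  W  W  L  W  L  W  W  W  W  W  W  L  W  L  W
Position 31 is W, so the first player wins.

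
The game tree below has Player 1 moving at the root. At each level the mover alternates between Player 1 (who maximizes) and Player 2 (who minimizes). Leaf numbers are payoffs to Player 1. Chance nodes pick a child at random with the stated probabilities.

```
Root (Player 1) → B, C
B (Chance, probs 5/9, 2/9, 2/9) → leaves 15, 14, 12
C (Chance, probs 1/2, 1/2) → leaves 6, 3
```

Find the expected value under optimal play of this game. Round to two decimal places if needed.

14.11

B (Chance): 5/9·15 + 2/9·14 + 2/9·12 = 14.11
C (Chance): 1/2·6 + 1/2·3 = 4.5
Root (Player 1): max(14.11, 4.5) = 14.11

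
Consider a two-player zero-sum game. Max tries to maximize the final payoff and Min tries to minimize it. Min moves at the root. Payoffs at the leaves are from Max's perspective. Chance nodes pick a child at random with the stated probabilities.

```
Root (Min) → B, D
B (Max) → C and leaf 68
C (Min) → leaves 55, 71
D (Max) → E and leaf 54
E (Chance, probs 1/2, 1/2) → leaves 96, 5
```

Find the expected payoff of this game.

54

C (Min): min(55, 71) = 55
B (Max): max(55, 68) = 68
E (Chance): 1/2·96 + 1/2·5 = 50.5
D (Max): max(50.5, 54) = 54
Root (Min): min(68, 54) = 54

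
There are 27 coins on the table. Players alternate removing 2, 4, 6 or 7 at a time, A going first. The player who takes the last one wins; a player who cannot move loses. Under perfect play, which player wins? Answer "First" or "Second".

Second

Mark each pile size as W (mover wins) or L (mover loses):
i:   0  1  2  3  4  5  6  7  8  9 10 11 12 13 14 15 16 17 18 19 20 21 22 23 24 25 26 27
     L  L  W  W  W  W  W  W  W  L  L  W  W  W  W  W  W  W  L  L  W  W  W  W  W  W  W  L
Position 27 is L, so the second player wins.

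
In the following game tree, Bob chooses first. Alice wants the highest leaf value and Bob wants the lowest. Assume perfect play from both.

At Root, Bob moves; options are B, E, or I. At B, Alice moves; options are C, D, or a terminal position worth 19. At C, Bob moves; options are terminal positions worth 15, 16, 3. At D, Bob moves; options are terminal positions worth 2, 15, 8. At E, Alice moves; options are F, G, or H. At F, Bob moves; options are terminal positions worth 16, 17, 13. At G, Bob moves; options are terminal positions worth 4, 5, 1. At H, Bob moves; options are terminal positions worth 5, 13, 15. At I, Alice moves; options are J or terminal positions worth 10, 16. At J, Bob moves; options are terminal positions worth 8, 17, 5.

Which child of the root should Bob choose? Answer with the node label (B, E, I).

C (Bob): min(15, 16, 3) = 3
D (Bob): min(2, 15, 8) = 2
B (Alice): max(3, 2, 19) = 19
F (Bob): min(16, 17, 13) = 13
G (Bob): min(4, 5, 1) = 1
H (Bob): min(5, 13, 15) = 5
E (Alice): max(13, 1, 5) = 13
J (Bob): min(8, 17, 5) = 5
I (Alice): max(5, 10, 16) = 16
Root (Bob): min(19, 13, 16) = 13
Bob picks the child with the lowest value: E (value 13).

E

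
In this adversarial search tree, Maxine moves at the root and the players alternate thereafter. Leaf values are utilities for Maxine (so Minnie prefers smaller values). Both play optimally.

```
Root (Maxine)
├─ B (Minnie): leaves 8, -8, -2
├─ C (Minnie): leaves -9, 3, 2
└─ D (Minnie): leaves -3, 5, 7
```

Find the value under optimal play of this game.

-3

B (Minnie): min(8, -8, -2) = -8
C (Minnie): min(-9, 3, 2) = -9
D (Minnie): min(-3, 5, 7) = -3
Root (Maxine): max(-8, -9, -3) = -3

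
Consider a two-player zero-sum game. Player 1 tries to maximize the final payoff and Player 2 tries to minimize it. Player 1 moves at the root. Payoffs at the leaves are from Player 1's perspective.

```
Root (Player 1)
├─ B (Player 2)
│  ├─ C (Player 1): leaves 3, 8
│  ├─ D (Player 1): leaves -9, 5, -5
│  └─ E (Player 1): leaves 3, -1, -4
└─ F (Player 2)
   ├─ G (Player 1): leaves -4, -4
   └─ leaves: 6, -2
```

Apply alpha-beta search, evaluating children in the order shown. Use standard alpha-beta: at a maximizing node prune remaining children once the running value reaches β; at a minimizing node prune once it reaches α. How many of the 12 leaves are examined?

C [α=-∞,β=+∞]: v=8
D [α=-∞,β=8]: v=5
E [α=-∞,β=5]: v=3
B [α=-∞,β=+∞]: v=3
G [α=3,β=+∞]: v=-4
F [α=3,β=+∞]: v=-4 after child 1 ≤ α → α-cutoff, skip 2
Root [α=-∞,β=+∞]: v=3
Leaves evaluated: 10 of 12.

10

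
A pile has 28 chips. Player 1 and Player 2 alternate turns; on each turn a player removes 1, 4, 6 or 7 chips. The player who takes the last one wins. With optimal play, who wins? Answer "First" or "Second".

Positions where the player to move wins (W) vs loses (L):
i:   0  1  2  3  4  5  6  7  8  9 10 11 12 13 14 15 16 17 18 19 20 21 22 23 24 25 26 27 28
     L  W  L  W  W  L  W  W  W  W  L  W  W  L  W  L  W  W  L  W  W  W  W  L  W  W  L  W  L
Position 28 is L, so the second player wins.

Second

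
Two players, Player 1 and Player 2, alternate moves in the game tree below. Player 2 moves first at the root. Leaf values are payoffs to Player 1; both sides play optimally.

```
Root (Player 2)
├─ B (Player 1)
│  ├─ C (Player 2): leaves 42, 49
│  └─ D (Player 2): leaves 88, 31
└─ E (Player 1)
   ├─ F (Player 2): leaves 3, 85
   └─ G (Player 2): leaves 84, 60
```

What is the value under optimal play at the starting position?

42

C (Player 2): min(42, 49) = 42
D (Player 2): min(88, 31) = 31
B (Player 1): max(42, 31) = 42
F (Player 2): min(3, 85) = 3
G (Player 2): min(84, 60) = 60
E (Player 1): max(3, 60) = 60
Root (Player 2): min(42, 60) = 42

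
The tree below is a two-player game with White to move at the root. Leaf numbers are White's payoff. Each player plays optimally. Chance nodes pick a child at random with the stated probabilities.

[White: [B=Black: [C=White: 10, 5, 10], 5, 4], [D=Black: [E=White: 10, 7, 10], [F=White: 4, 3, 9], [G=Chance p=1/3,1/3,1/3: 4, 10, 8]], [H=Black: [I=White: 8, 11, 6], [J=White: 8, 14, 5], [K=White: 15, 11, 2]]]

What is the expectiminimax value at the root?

C (White): max(10, 5, 10) = 10
B (Black): min(10, 5, 4) = 4
E (White): max(10, 7, 10) = 10
F (White): max(4, 3, 9) = 9
G (Chance): 1/3·4 + 1/3·10 + 1/3·8 = 7.33
D (Black): min(10, 9, 7.33) = 7.33
I (White): max(8, 11, 6) = 11
J (White): max(8, 14, 5) = 14
K (White): max(15, 11, 2) = 15
H (Black): min(11, 14, 15) = 11
Root (White): max(4, 7.33, 11) = 11

11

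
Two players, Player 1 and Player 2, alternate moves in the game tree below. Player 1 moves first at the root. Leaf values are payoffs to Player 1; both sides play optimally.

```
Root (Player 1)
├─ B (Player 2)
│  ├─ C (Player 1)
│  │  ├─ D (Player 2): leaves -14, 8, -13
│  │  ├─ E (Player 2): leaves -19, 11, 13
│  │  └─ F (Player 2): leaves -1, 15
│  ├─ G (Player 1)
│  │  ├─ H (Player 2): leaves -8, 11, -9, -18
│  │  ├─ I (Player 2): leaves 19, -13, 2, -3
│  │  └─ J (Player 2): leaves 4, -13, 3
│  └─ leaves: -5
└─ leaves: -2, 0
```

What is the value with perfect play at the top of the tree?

D (Player 2): min(-14, 8, -13) = -14
E (Player 2): min(-19, 11, 13) = -19
F (Player 2): min(-1, 15) = -1
C (Player 1): max(-14, -19, -1) = -1
H (Player 2): min(-8, 11, -9, -18) = -18
I (Player 2): min(19, -13, 2, -3) = -13
J (Player 2): min(4, -13, 3) = -13
G (Player 1): max(-18, -13, -13) = -13
B (Player 2): min(-1, -13, -5) = -13
Root (Player 1): max(-13, -2, 0) = 0

0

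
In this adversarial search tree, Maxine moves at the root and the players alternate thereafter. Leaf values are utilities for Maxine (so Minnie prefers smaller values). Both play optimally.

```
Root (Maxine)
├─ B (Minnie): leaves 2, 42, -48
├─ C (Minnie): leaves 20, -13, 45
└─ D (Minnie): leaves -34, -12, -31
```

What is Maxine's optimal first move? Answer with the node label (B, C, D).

B (Minnie): min(2, 42, -48) = -48
C (Minnie): min(20, -13, 45) = -13
D (Minnie): min(-34, -12, -31) = -34
Root (Maxine): max(-48, -13, -34) = -13
Maxine picks the child with the highest value: C (value -13).

C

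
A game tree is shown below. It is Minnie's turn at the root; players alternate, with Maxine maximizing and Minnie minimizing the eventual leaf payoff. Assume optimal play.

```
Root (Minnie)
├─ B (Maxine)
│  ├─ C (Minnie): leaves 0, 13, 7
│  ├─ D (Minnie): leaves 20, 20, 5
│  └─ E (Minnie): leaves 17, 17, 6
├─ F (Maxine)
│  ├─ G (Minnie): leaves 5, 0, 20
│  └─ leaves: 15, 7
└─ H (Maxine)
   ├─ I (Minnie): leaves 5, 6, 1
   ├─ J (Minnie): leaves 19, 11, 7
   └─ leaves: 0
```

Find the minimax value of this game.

6

C (Minnie): min(0, 13, 7) = 0
D (Minnie): min(20, 20, 5) = 5
E (Minnie): min(17, 17, 6) = 6
B (Maxine): max(0, 5, 6) = 6
G (Minnie): min(5, 0, 20) = 0
F (Maxine): max(0, 15, 7) = 15
I (Minnie): min(5, 6, 1) = 1
J (Minnie): min(19, 11, 7) = 7
H (Maxine): max(1, 7, 0) = 7
Root (Minnie): min(6, 15, 7) = 6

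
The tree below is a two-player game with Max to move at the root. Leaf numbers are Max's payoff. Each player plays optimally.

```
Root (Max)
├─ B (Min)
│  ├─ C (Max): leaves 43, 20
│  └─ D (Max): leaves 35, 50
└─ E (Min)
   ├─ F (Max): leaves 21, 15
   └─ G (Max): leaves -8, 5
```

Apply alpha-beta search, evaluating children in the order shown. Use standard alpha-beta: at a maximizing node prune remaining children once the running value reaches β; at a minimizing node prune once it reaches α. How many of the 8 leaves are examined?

C [α=-∞,β=+∞]: v=43
D [α=-∞,β=43]: v=50
B [α=-∞,β=+∞]: v=43
F [α=43,β=+∞]: v=21
E [α=43,β=+∞]: v=21 after child 1 ≤ α → α-cutoff, skip 1
Root [α=-∞,β=+∞]: v=43
Leaves evaluated: 6 of 8.

6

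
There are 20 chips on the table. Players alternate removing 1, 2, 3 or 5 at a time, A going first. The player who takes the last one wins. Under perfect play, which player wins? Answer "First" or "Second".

Second

Compute winning (W) and losing (L) positions by backward induction:
i:   0  1  2  3  4  5  6  7  8  9 10 11 12 13 14 15 16 17 18 19 20
     L  W  W  W  L  W  W  W  L  W  W  W  L  W  W  W  L  W  W  W  L
Position 20 is L, so the second player wins.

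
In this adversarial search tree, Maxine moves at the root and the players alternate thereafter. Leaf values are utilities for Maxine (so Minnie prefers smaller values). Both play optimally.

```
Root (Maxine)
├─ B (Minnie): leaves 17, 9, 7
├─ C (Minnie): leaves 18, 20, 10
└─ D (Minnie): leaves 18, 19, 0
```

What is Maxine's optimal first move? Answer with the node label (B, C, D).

B (Minnie): min(17, 9, 7) = 7
C (Minnie): min(18, 20, 10) = 10
D (Minnie): min(18, 19, 0) = 0
Root (Maxine): max(7, 10, 0) = 10
Maxine picks the child with the highest value: C (value 10).

C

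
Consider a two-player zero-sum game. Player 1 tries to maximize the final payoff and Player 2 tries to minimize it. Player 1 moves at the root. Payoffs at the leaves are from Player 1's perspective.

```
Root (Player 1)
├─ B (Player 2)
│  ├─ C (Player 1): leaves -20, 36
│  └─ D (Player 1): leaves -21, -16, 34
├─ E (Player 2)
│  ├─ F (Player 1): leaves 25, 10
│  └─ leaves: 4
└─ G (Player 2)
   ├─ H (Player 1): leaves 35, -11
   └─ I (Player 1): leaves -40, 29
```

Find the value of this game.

34

C (Player 1): max(-20, 36) = 36
D (Player 1): max(-21, -16, 34) = 34
B (Player 2): min(36, 34) = 34
F (Player 1): max(25, 10) = 25
E (Player 2): min(25, 4) = 4
H (Player 1): max(35, -11) = 35
I (Player 1): max(-40, 29) = 29
G (Player 2): min(35, 29) = 29
Root (Player 1): max(34, 4, 29) = 34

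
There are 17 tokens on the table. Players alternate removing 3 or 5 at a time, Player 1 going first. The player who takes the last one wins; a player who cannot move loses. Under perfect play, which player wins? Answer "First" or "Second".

Compute winning (W) and losing (L) positions by backward induction:
i:   0  1  2  3  4  5  6  7  8  9 10 11 12 13 14 15 16 17
     L  L  L  W  W  W  W  W  L  L  L  W  W  W  W  W  L  L
Position 17 is L, so the second player wins.

Second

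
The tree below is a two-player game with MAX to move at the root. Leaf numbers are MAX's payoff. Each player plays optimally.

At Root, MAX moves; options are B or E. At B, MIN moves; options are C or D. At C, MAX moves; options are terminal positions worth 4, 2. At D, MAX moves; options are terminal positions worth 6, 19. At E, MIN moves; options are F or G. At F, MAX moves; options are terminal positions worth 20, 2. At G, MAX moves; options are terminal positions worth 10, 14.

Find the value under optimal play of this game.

14

C (MAX): max(4, 2) = 4
D (MAX): max(6, 19) = 19
B (MIN): min(4, 19) = 4
F (MAX): max(20, 2) = 20
G (MAX): max(10, 14) = 14
E (MIN): min(20, 14) = 14
Root (MAX): max(4, 14) = 14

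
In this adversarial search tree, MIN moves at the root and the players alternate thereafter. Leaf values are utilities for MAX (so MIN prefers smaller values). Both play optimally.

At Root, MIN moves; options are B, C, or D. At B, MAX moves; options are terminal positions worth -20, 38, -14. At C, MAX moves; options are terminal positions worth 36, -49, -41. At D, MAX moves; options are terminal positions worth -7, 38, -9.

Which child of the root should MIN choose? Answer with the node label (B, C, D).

B (MAX): max(-20, 38, -14) = 38
C (MAX): max(36, -49, -41) = 36
D (MAX): max(-7, 38, -9) = 38
Root (MIN): min(38, 36, 38) = 36
MIN picks the child with the lowest value: C (value 36).

C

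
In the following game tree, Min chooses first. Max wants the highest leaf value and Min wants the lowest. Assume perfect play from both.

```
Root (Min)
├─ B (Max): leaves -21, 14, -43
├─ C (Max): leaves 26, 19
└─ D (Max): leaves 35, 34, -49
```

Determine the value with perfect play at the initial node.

B (Max): max(-21, 14, -43) = 14
C (Max): max(26, 19) = 26
D (Max): max(35, 34, -49) = 35
Root (Min): min(14, 26, 35) = 14

14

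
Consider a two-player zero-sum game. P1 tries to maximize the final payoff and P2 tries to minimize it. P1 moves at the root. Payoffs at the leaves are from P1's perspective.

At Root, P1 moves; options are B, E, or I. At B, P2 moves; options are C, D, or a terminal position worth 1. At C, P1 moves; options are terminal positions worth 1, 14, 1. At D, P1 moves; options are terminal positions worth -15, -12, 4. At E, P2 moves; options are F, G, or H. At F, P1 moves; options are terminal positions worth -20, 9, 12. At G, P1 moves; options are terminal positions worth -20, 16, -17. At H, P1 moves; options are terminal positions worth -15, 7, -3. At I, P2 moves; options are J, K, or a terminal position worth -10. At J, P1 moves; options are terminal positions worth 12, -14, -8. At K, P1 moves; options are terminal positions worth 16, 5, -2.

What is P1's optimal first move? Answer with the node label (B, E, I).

C (P1): max(1, 14, 1) = 14
D (P1): max(-15, -12, 4) = 4
B (P2): min(14, 4, 1) = 1
F (P1): max(-20, 9, 12) = 12
G (P1): max(-20, 16, -17) = 16
H (P1): max(-15, 7, -3) = 7
E (P2): min(12, 16, 7) = 7
J (P1): max(12, -14, -8) = 12
K (P1): max(16, 5, -2) = 16
I (P2): min(12, 16, -10) = -10
Root (P1): max(1, 7, -10) = 7
P1 picks the child with the highest value: E (value 7).

E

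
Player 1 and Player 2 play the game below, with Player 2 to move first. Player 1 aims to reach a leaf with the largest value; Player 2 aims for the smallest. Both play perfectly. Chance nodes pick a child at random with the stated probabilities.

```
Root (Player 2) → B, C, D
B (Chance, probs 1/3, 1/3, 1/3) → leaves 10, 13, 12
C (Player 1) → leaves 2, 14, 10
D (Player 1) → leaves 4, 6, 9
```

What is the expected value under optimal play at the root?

9

B (Chance): 1/3·10 + 1/3·13 + 1/3·12 = 11.67
C (Player 1): max(2, 14, 10) = 14
D (Player 1): max(4, 6, 9) = 9
Root (Player 2): min(11.67, 14, 9) = 9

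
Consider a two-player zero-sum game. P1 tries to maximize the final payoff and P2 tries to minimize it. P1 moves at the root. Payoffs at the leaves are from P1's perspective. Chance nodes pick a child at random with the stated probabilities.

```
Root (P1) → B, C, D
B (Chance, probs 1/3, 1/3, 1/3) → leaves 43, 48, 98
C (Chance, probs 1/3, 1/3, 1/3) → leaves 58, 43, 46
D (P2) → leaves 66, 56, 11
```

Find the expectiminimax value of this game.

B (Chance): 1/3·43 + 1/3·48 + 1/3·98 = 63
C (Chance): 1/3·58 + 1/3·43 + 1/3·46 = 49
D (P2): min(66, 56, 11) = 11
Root (P1): max(63, 49, 11) = 63

63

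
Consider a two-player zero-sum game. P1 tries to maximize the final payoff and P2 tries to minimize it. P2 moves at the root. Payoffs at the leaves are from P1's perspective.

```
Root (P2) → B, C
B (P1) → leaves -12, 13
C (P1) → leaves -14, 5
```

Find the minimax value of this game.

5

B (P1): max(-12, 13) = 13
C (P1): max(-14, 5) = 5
Root (P2): min(13, 5) = 5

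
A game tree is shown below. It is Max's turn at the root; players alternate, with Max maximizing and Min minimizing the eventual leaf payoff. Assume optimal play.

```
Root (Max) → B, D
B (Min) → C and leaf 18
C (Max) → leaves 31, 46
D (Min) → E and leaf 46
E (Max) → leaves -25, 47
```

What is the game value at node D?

46

E: max(-25, 47) = 47
D: min(47, 46) = 46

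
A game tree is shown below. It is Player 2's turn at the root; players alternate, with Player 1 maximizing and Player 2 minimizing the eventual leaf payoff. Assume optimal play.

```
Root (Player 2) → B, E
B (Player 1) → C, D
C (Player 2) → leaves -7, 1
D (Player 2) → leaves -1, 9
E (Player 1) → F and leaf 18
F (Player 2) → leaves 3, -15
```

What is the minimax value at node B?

-1

C: min(-7, 1) = -7
D: min(-1, 9) = -1
B: max(-7, -1) = -1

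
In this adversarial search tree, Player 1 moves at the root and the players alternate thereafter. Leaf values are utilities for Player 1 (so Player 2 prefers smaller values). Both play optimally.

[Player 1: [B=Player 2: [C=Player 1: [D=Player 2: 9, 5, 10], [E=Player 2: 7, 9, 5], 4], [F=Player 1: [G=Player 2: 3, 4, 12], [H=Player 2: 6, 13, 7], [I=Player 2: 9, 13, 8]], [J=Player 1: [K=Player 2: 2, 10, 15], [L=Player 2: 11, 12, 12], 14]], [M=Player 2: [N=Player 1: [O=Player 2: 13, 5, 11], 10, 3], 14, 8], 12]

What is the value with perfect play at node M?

O: min(13, 5, 11) = 5
N: max(5, 10, 3) = 10
M: min(10, 14, 8) = 8

8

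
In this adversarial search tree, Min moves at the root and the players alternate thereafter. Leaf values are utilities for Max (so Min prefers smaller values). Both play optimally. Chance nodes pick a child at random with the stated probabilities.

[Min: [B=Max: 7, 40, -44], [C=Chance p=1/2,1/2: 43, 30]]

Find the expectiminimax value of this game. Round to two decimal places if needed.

B (Max): max(7, 40, -44) = 40
C (Chance): 1/2·43 + 1/2·30 = 36.5
Root (Min): min(40, 36.5) = 36.5

36.5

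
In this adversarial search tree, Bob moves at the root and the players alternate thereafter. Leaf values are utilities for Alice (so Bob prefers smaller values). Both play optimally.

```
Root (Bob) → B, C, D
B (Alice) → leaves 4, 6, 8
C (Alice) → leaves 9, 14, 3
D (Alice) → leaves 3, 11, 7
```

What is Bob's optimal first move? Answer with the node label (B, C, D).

B (Alice): max(4, 6, 8) = 8
C (Alice): max(9, 14, 3) = 14
D (Alice): max(3, 11, 7) = 11
Root (Bob): min(8, 14, 11) = 8
Bob picks the child with the lowest value: B (value 8).

B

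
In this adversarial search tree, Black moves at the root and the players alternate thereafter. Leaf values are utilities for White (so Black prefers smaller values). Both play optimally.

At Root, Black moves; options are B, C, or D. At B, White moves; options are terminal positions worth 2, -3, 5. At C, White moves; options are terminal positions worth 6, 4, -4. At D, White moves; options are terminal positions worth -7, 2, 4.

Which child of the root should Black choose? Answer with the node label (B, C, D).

D

B (White): max(2, -3, 5) = 5
C (White): max(6, 4, -4) = 6
D (White): max(-7, 2, 4) = 4
Root (Black): min(5, 6, 4) = 4
Black picks the child with the lowest value: D (value 4).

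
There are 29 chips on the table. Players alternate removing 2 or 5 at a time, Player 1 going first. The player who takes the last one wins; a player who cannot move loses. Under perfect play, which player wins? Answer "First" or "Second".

Second

Mark each pile size as W (mover wins) or L (mover loses):
i:   0  1  2  3  4  5  6  7  8  9 10 11 12 13 14 15 16 17 18 19 20 21 22 23 24 25 26 27 28 29
     L  L  W  W  L  W  W  L  L  W  W  L  W  W  L  L  W  W  L  W  W  L  L  W  W  L  W  W  L  L
Position 29 is L, so the second player wins.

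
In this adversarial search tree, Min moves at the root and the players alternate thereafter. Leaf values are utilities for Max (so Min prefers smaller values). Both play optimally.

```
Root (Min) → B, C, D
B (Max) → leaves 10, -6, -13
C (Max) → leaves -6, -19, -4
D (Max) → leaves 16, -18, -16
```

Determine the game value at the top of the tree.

-4

B (Max): max(10, -6, -13) = 10
C (Max): max(-6, -19, -4) = -4
D (Max): max(16, -18, -16) = 16
Root (Min): min(10, -4, 16) = -4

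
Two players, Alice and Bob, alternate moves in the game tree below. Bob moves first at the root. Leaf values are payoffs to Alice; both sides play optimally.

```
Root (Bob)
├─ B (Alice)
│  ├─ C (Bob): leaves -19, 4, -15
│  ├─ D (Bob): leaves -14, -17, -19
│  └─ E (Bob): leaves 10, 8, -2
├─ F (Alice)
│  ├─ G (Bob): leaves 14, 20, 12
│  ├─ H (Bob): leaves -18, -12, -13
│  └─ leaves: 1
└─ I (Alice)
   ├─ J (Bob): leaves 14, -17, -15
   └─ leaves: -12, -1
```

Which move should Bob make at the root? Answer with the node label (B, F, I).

B

C (Bob): min(-19, 4, -15) = -19
D (Bob): min(-14, -17, -19) = -19
E (Bob): min(10, 8, -2) = -2
B (Alice): max(-19, -19, -2) = -2
G (Bob): min(14, 20, 12) = 12
H (Bob): min(-18, -12, -13) = -18
F (Alice): max(12, -18, 1) = 12
J (Bob): min(14, -17, -15) = -17
I (Alice): max(-17, -12, -1) = -1
Root (Bob): min(-2, 12, -1) = -2
Bob picks the child with the lowest value: B (value -2).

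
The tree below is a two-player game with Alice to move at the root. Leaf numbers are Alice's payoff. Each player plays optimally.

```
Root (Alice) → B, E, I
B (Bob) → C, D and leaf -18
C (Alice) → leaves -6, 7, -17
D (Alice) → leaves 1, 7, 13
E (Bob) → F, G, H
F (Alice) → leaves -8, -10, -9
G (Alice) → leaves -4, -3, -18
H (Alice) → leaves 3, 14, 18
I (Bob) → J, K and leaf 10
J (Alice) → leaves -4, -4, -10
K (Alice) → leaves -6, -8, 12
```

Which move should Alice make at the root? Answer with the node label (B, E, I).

I

C (Alice): max(-6, 7, -17) = 7
D (Alice): max(1, 7, 13) = 13
B (Bob): min(7, 13, -18) = -18
F (Alice): max(-8, -10, -9) = -8
G (Alice): max(-4, -3, -18) = -3
H (Alice): max(3, 14, 18) = 18
E (Bob): min(-8, -3, 18) = -8
J (Alice): max(-4, -4, -10) = -4
K (Alice): max(-6, -8, 12) = 12
I (Bob): min(-4, 12, 10) = -4
Root (Alice): max(-18, -8, -4) = -4
Alice picks the child with the highest value: I (value -4).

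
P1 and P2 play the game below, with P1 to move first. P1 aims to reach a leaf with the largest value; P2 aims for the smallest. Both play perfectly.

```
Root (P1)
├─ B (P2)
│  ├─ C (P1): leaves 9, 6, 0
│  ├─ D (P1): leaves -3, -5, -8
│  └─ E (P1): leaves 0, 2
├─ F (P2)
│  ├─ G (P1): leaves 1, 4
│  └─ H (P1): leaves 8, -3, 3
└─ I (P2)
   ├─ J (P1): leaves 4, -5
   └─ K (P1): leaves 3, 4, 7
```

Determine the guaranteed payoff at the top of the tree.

4

C (P1): max(9, 6, 0) = 9
D (P1): max(-3, -5, -8) = -3
E (P1): max(0, 2) = 2
B (P2): min(9, -3, 2) = -3
G (P1): max(1, 4) = 4
H (P1): max(8, -3, 3) = 8
F (P2): min(4, 8) = 4
J (P1): max(4, -5) = 4
K (P1): max(3, 4, 7) = 7
I (P2): min(4, 7) = 4
Root (P1): max(-3, 4, 4) = 4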